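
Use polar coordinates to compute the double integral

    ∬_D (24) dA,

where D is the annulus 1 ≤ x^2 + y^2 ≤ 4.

The region D is 1 ≤ r ≤ 2, 0 ≤ θ ≤ 2π in polar coordinates, where x = r cos(θ), y = r sin(θ), and dA = r dr dθ.

Under the substitution, the integrand becomes 24, so

    ∬_D (24) dA = ∫_{0}^{2π} ∫_{1}^{2} (24) · r dr dθ.

Inner integral (in r): ∫_{1}^{2} (24) · r dr = 36.

Outer integral (in θ): ∫_{0}^{2π} (36) dθ = 72π.

Therefore ∬_D (24) dA = 72π.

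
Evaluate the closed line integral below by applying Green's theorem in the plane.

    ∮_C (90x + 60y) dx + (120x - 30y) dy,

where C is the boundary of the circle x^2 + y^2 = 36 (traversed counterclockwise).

Green's theorem converts the closed line integral into a double integral over the enclosed region D:

    ∮_C P dx + Q dy = ∬_D (∂Q/∂x - ∂P/∂y) dA.

Here P = 90x + 60y, Q = 120x - 30y, so

    ∂Q/∂x = 120,    ∂P/∂y = 60,
    ∂Q/∂x - ∂P/∂y = 60.

D is the region x^2 + y^2 ≤ 36. Evaluating the double integral:

In polar coordinates (x = r cos θ, y = r sin θ, dA = r dr dθ) the integrand becomes 60, so

    ∬_D (60) dA = ∫_0^{2π} ∫_0^{6} (60) · r dr dθ.

Inner (r from 0 to 6): 1080.
Outer (θ from 0 to 2π): 2160π.

Therefore ∮_C P dx + Q dy = 2160π.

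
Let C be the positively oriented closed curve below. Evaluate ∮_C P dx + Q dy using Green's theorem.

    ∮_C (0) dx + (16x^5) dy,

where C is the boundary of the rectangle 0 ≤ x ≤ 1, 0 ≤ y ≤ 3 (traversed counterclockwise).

Green's theorem converts the closed line integral into a double integral over the enclosed region D:

    ∮_C P dx + Q dy = ∬_D (∂Q/∂x - ∂P/∂y) dA.

Here P = 0, Q = 16x^5, so

    ∂Q/∂x = 80x^4,    ∂P/∂y = 0,
    ∂Q/∂x - ∂P/∂y = 80x^4.

D is the region 0 ≤ x ≤ 1, 0 ≤ y ≤ 3. Evaluating the double integral:

    ∬_D (80x^4) dA = ∫_0^{1} ∫_0^{3} (80x^4) dy dx.

Inner (y from 0 to 3): 240x^4.
Outer (x from 0 to 1): 48.

Therefore ∮_C P dx + Q dy = 48.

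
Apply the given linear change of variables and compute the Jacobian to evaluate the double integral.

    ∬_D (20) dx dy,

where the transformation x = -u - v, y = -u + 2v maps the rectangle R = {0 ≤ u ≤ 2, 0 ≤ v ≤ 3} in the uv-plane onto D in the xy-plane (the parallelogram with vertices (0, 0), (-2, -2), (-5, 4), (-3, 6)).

Compute the Jacobian determinant of (x, y) with respect to (u, v):

    ∂(x,y)/∂(u,v) = | -1  -1 | = (-1)(2) - (-1)(-1) = -3.
                   | -1  2 |

Its absolute value is |J| = 3 (the area scaling factor).

Substituting x = -u - v, y = -u + 2v into the integrand,

    20 → 20,

so the integral becomes

    ∬_R (20) · |J| du dv = ∫_0^2 ∫_0^3 (60) dv du.

Inner (v): 180.
Outer (u): 360.

Therefore ∬_D (20) dx dy = 360.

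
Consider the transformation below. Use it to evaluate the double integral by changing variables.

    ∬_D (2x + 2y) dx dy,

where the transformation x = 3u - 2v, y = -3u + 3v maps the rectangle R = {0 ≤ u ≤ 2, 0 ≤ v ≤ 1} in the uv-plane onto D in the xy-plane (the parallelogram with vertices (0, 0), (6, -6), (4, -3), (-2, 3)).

Compute the Jacobian determinant of (x, y) with respect to (u, v):

    ∂(x,y)/∂(u,v) = | 3  -2 | = (3)(3) - (-2)(-3) = 3.
                   | -3  3 |

Its absolute value is |J| = 3 (the area scaling factor).

Substituting x = 3u - 2v, y = -3u + 3v into the integrand,

    2x + 2y → 2v,

so the integral becomes

    ∬_R (2v) · |J| du dv = ∫_0^2 ∫_0^1 (6v) dv du.

Inner (v): 3.
Outer (u): 6.

Therefore ∬_D (2x + 2y) dx dy = 6.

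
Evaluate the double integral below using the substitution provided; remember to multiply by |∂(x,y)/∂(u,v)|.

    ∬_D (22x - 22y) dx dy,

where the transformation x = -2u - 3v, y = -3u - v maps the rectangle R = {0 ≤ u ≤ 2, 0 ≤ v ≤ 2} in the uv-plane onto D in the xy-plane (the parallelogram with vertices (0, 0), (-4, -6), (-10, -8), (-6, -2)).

Compute the Jacobian determinant of (x, y) with respect to (u, v):

    ∂(x,y)/∂(u,v) = | -2  -3 | = (-2)(-1) - (-3)(-3) = -7.
                   | -3  -1 |

Its absolute value is |J| = 7 (the area scaling factor).

Substituting x = -2u - 3v, y = -3u - v into the integrand,

    22x - 22y → 22u - 44v,

so the integral becomes

    ∬_R (22u - 44v) · |J| du dv = ∫_0^2 ∫_0^2 (154u - 308v) dv du.

Inner (v): 308u - 616.
Outer (u): -616.

Therefore ∬_D (22x - 22y) dx dy = -616.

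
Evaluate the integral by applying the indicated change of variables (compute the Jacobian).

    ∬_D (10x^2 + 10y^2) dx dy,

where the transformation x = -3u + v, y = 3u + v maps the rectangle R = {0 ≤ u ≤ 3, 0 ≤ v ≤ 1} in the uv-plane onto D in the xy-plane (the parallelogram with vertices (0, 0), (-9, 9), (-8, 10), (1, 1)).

Compute the Jacobian determinant of (x, y) with respect to (u, v):

    ∂(x,y)/∂(u,v) = | -3  1 | = (-3)(1) - (1)(3) = -6.
                   | 3  1 |

Its absolute value is |J| = 6 (the area scaling factor).

Substituting x = -3u + v, y = 3u + v into the integrand,

    10x^2 + 10y^2 → 180u^2 + 20v^2,

so the integral becomes

    ∬_R (180u^2 + 20v^2) · |J| du dv = ∫_0^3 ∫_0^1 (1080u^2 + 120v^2) dv du.

Inner (v): 1080u^2 + 40.
Outer (u): 9840.

Therefore ∬_D (10x^2 + 10y^2) dx dy = 9840.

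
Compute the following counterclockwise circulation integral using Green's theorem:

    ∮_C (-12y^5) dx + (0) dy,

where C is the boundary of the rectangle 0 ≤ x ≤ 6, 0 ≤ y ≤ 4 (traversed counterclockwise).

Green's theorem converts the closed line integral into a double integral over the enclosed region D:

    ∮_C P dx + Q dy = ∬_D (∂Q/∂x - ∂P/∂y) dA.

Here P = -12y^5, Q = 0, so

    ∂Q/∂x = 0,    ∂P/∂y = -60y^4,
    ∂Q/∂x - ∂P/∂y = 60y^4.

D is the region 0 ≤ x ≤ 6, 0 ≤ y ≤ 4. Evaluating the double integral:

    ∬_D (60y^4) dA = ∫_0^{6} ∫_0^{4} (60y^4) dy dx.

Inner (y from 0 to 4): 12288.
Outer (x from 0 to 6): 73728.

Therefore ∮_C P dx + Q dy = 73728.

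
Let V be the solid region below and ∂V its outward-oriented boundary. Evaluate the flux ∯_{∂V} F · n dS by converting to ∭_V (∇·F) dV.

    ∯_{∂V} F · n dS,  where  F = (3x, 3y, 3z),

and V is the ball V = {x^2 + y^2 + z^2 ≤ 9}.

By the divergence theorem,

    ∯_{∂V} F · n dS = ∭_V (∇ · F) dV.

Compute the divergence:
    ∇ · F = ∂F_x/∂x + ∂F_y/∂y + ∂F_z/∂z = 3 + 3 + 3 = 9.

In spherical coordinates, x = ρ sin(φ) cos(θ), y = ρ sin(φ) sin(θ), z = ρ cos(φ), dV = ρ^2 sin(φ) dρ dφ dθ, with 0 ≤ ρ ≤ 3, 0 ≤ φ ≤ π, 0 ≤ θ ≤ 2π.

The integrand, after substitution and multiplying by the volume element, becomes (9) · ρ^2 sin(φ), so

    ∭_V (∇·F) dV = ∫_0^{2π} ∫_0^{π} ∫_0^{3} (9) · ρ^2 sin(φ) dρ dφ dθ.

Inner (ρ from 0 to 3): 81sin(φ).
Middle (φ from 0 to π): 162.
Outer (θ from 0 to 2π): 324π.

Therefore ∯_{∂V} F · n dS = 324π.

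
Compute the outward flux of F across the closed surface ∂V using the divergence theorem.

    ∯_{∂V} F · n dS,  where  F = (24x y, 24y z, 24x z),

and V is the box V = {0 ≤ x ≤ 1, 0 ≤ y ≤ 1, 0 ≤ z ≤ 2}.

By the divergence theorem,

    ∯_{∂V} F · n dS = ∭_V (∇ · F) dV.

Compute the divergence:
    ∇ · F = ∂F_x/∂x + ∂F_y/∂y + ∂F_z/∂z = 24y + 24z + 24x = 24x + 24y + 24z.

V is a rectangular box, so dV = dx dy dz with 0 ≤ x ≤ 1, 0 ≤ y ≤ 1, 0 ≤ z ≤ 2.

Integrate (24x + 24y + 24z) over V as an iterated integral:

    ∭_V (∇·F) dV = ∫_0^{1} ∫_0^{1} ∫_0^{2} (24x + 24y + 24z) dz dy dx.

Inner (z from 0 to 2): 48x + 48y + 48.
Middle (y from 0 to 1): 48x + 72.
Outer (x from 0 to 1): 96.

Therefore ∯_{∂V} F · n dS = 96.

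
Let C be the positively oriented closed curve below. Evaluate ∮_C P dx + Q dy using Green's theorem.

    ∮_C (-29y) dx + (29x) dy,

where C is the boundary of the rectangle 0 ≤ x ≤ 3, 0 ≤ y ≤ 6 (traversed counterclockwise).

Green's theorem converts the closed line integral into a double integral over the enclosed region D:

    ∮_C P dx + Q dy = ∬_D (∂Q/∂x - ∂P/∂y) dA.

Here P = -29y, Q = 29x, so

    ∂Q/∂x = 29,    ∂P/∂y = -29,
    ∂Q/∂x - ∂P/∂y = 58.

D is the region 0 ≤ x ≤ 3, 0 ≤ y ≤ 6. Evaluating the double integral:

    ∬_D (58) dA = ∫_0^{3} ∫_0^{6} (58) dy dx.

Inner (y from 0 to 6): 348.
Outer (x from 0 to 3): 1044.

Therefore ∮_C P dx + Q dy = 1044.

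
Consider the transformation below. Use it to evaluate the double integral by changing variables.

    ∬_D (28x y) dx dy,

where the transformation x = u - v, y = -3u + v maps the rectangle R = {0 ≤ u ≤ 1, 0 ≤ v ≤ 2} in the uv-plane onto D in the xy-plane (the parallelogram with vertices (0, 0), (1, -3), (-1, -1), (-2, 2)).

Compute the Jacobian determinant of (x, y) with respect to (u, v):

    ∂(x,y)/∂(u,v) = | 1  -1 | = (1)(1) - (-1)(-3) = -2.
                   | -3  1 |

Its absolute value is |J| = 2 (the area scaling factor).

Substituting x = u - v, y = -3u + v into the integrand,

    28x y → -84u^2 + 112u v - 28v^2,

so the integral becomes

    ∬_R (-84u^2 + 112u v - 28v^2) · |J| du dv = ∫_0^1 ∫_0^2 (-168u^2 + 224u v - 56v^2) dv du.

Inner (v): -336u^2 + 448u - 448/3.
Outer (u): -112/3.

Therefore ∬_D (28x y) dx dy = -112/3.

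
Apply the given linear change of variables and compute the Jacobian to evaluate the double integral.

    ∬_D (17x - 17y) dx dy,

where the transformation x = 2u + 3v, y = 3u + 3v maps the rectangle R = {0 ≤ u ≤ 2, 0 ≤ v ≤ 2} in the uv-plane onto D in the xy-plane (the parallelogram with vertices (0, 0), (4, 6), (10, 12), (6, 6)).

Compute the Jacobian determinant of (x, y) with respect to (u, v):

    ∂(x,y)/∂(u,v) = | 2  3 | = (2)(3) - (3)(3) = -3.
                   | 3  3 |

Its absolute value is |J| = 3 (the area scaling factor).

Substituting x = 2u + 3v, y = 3u + 3v into the integrand,

    17x - 17y → -17u,

so the integral becomes

    ∬_R (-17u) · |J| du dv = ∫_0^2 ∫_0^2 (-51u) dv du.

Inner (v): -102u.
Outer (u): -204.

Therefore ∬_D (17x - 17y) dx dy = -204.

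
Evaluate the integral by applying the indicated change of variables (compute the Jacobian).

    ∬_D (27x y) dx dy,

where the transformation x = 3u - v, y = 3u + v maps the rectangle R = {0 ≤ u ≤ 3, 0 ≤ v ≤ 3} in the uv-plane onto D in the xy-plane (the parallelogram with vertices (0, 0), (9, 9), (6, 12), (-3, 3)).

Compute the Jacobian determinant of (x, y) with respect to (u, v):

    ∂(x,y)/∂(u,v) = | 3  -1 | = (3)(1) - (-1)(3) = 6.
                   | 3  1 |

Its absolute value is |J| = 6 (the area scaling factor).

Substituting x = 3u - v, y = 3u + v into the integrand,

    27x y → 243u^2 - 27v^2,

so the integral becomes

    ∬_R (243u^2 - 27v^2) · |J| du dv = ∫_0^3 ∫_0^3 (1458u^2 - 162v^2) dv du.

Inner (v): 4374u^2 - 1458.
Outer (u): 34992.

Therefore ∬_D (27x y) dx dy = 34992.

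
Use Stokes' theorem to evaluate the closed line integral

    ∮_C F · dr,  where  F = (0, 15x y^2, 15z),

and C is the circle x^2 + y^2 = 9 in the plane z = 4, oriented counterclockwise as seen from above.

Let S be the flat disk x^2 + y^2 ≤ 9 in the plane z = 4, with upward unit normal n̂ = ẑ. By Stokes' theorem,

    ∮_C F · dr = ∬_S (∇ × F) · n̂ dS = ∬_D (curl F)_z dA,

where D is the disk x^2 + y^2 ≤ 9.

Compute the curl of F = (0, 15x y^2, 15z):
    (∇ × F)_x = ∂F_z/∂y - ∂F_y/∂z = 0,
    (∇ × F)_y = ∂F_x/∂z - ∂F_z/∂x = 0,
    (∇ × F)_z = ∂F_y/∂x - ∂F_x/∂y = 15y^2.

On z = 4, (curl F)_z = 15y^2.

Convert to polar (x = r cos θ, y = r sin θ, dA = r dr dθ); the integrand becomes 15r^2sin(θ)^2, so

    ∬_D (curl F)_z dA = ∫_0^{2π} ∫_0^{3} (15r^2sin(θ)^2) · r dr dθ.

Inner (r from 0 to 3): 1215sin(θ)^2/4.
Outer (θ from 0 to 2π): 1215π/4.

Therefore ∮_C F · dr = 1215π/4.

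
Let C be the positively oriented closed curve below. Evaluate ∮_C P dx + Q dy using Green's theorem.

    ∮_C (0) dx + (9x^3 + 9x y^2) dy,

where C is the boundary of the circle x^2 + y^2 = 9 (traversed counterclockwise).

Green's theorem converts the closed line integral into a double integral over the enclosed region D:

    ∮_C P dx + Q dy = ∬_D (∂Q/∂x - ∂P/∂y) dA.

Here P = 0, Q = 9x^3 + 9x y^2, so

    ∂Q/∂x = 27x^2 + 9y^2,    ∂P/∂y = 0,
    ∂Q/∂x - ∂P/∂y = 27x^2 + 9y^2.

D is the region x^2 + y^2 ≤ 9. Evaluating the double integral:

In polar coordinates (x = r cos θ, y = r sin θ, dA = r dr dθ) the integrand becomes 9r^2(cos(2θ) + 2), so

    ∬_D (27x^2 + 9y^2) dA = ∫_0^{2π} ∫_0^{3} (9r^2(cos(2θ) + 2)) · r dr dθ.

Inner (r from 0 to 3): 729cos(2θ)/4 + 729/2.
Outer (θ from 0 to 2π): 729π.

Therefore ∮_C P dx + Q dy = 729π.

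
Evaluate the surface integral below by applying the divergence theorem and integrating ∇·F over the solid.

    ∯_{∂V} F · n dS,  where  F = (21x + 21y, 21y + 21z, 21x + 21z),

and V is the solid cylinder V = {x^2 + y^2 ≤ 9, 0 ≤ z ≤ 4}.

By the divergence theorem,

    ∯_{∂V} F · n dS = ∭_V (∇ · F) dV.

Compute the divergence:
    ∇ · F = ∂F_x/∂x + ∂F_y/∂y + ∂F_z/∂z = 21 + 21 + 21 = 63.

In cylindrical coordinates, x = r cos(θ), y = r sin(θ), z = z, dV = r dr dθ dz, with 0 ≤ r ≤ 3, 0 ≤ θ ≤ 2π, 0 ≤ z ≤ 4.

The integrand, after substitution and multiplying by the volume element, becomes (63) · r, so

    ∭_V (∇·F) dV = ∫_0^{2π} ∫_0^{3} ∫_0^{4} (63) · r dz dr dθ.

Inner (z from 0 to 4): 252r.
Middle (r from 0 to 3): 1134.
Outer (θ from 0 to 2π): 2268π.

Therefore ∯_{∂V} F · n dS = 2268π.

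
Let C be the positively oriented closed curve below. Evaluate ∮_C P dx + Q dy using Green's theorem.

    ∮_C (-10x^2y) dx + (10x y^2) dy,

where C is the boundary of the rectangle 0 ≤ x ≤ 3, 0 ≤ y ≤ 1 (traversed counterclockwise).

Green's theorem converts the closed line integral into a double integral over the enclosed region D:

    ∮_C P dx + Q dy = ∬_D (∂Q/∂x - ∂P/∂y) dA.

Here P = -10x^2y, Q = 10x y^2, so

    ∂Q/∂x = 10y^2,    ∂P/∂y = -10x^2,
    ∂Q/∂x - ∂P/∂y = 10x^2 + 10y^2.

D is the region 0 ≤ x ≤ 3, 0 ≤ y ≤ 1. Evaluating the double integral:

    ∬_D (10x^2 + 10y^2) dA = ∫_0^{3} ∫_0^{1} (10x^2 + 10y^2) dy dx.

Inner (y from 0 to 1): 10x^2 + 10/3.
Outer (x from 0 to 3): 100.

Therefore ∮_C P dx + Q dy = 100.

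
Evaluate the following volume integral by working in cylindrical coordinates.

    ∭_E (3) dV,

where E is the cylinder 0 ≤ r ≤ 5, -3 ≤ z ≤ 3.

In cylindrical coordinates, x = r cos(θ), y = r sin(θ), z = z, and dV = r dr dθ dz.

The integrand becomes 3, so

    ∭_E (3) dV = ∫_{0}^{2π} ∫_{0}^{5} ∫_{-3}^{3} (3) · r dz dr dθ.

Inner (z): 18r.
Middle (r from 0 to 5): 225.
Outer (θ): 450π.

Therefore the triple integral equals 450π.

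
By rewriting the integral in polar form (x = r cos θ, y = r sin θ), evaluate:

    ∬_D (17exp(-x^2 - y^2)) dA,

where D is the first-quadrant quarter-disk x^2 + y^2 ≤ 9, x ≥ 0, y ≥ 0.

The region D is 0 ≤ r ≤ 3, 0 ≤ θ ≤ π/2 in polar coordinates, where x = r cos(θ), y = r sin(θ), and dA = r dr dθ.

Under the substitution, the integrand becomes 17exp(-r^2), so

    ∬_D (17exp(-x^2 - y^2)) dA = ∫_{0}^{π/2} ∫_{0}^{3} (17exp(-r^2)) · r dr dθ.

Inner integral (in r): ∫_{0}^{3} (17exp(-r^2)) · r dr = 17/2 - 17exp(-9)/2.

Outer integral (in θ): ∫_{0}^{π/2} (17/2 - 17exp(-9)/2) dθ = -17π (1 - exp(9))exp(-9)/4.

Therefore ∬_D (17exp(-x^2 - y^2)) dA = -17π (1 - exp(9))exp(-9)/4.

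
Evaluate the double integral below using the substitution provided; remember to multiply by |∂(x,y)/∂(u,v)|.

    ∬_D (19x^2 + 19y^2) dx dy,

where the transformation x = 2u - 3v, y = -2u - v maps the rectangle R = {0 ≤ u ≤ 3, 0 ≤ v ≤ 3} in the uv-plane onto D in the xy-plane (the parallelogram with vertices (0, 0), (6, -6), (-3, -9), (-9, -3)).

Compute the Jacobian determinant of (x, y) with respect to (u, v):

    ∂(x,y)/∂(u,v) = | 2  -3 | = (2)(-1) - (-3)(-2) = -8.
                   | -2  -1 |

Its absolute value is |J| = 8 (the area scaling factor).

Substituting x = 2u - 3v, y = -2u - v into the integrand,

    19x^2 + 19y^2 → 152u^2 - 152u v + 190v^2,

so the integral becomes

    ∬_R (152u^2 - 152u v + 190v^2) · |J| du dv = ∫_0^3 ∫_0^3 (1216u^2 - 1216u v + 1520v^2) dv du.

Inner (v): 3648u^2 - 5472u + 13680.
Outer (u): 49248.

Therefore ∬_D (19x^2 + 19y^2) dx dy = 49248.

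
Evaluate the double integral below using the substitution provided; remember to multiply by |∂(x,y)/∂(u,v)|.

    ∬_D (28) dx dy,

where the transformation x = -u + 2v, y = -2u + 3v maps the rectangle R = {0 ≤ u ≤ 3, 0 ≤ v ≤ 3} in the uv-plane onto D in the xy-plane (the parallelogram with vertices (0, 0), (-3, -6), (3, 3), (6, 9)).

Compute the Jacobian determinant of (x, y) with respect to (u, v):

    ∂(x,y)/∂(u,v) = | -1  2 | = (-1)(3) - (2)(-2) = 1.
                   | -2  3 |

Its absolute value is |J| = 1 (the area scaling factor).

Substituting x = -u + 2v, y = -2u + 3v into the integrand,

    28 → 28,

so the integral becomes

    ∬_R (28) · |J| du dv = ∫_0^3 ∫_0^3 (28) dv du.

Inner (v): 84.
Outer (u): 252.

Therefore ∬_D (28) dx dy = 252.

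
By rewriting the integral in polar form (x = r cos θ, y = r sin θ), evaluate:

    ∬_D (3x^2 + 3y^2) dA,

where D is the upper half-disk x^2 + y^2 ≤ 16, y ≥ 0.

The region D is 0 ≤ r ≤ 4, 0 ≤ θ ≤ π in polar coordinates, where x = r cos(θ), y = r sin(θ), and dA = r dr dθ.

Under the substitution, the integrand becomes 3r^2, so

    ∬_D (3x^2 + 3y^2) dA = ∫_{0}^{π} ∫_{0}^{4} (3r^2) · r dr dθ.

Inner integral (in r): ∫_{0}^{4} (3r^2) · r dr = 192.

Outer integral (in θ): ∫_{0}^{π} (192) dθ = 192π.

Therefore ∬_D (3x^2 + 3y^2) dA = 192π.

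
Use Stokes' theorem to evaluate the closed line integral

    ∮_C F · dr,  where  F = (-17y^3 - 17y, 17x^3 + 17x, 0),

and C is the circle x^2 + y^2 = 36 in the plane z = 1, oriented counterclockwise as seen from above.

Let S be the flat disk x^2 + y^2 ≤ 36 in the plane z = 1, with upward unit normal n̂ = ẑ. By Stokes' theorem,

    ∮_C F · dr = ∬_S (∇ × F) · n̂ dS = ∬_D (curl F)_z dA,

where D is the disk x^2 + y^2 ≤ 36.

Compute the curl of F = (-17y^3 - 17y, 17x^3 + 17x, 0):
    (∇ × F)_x = ∂F_z/∂y - ∂F_y/∂z = 0,
    (∇ × F)_y = ∂F_x/∂z - ∂F_z/∂x = 0,
    (∇ × F)_z = ∂F_y/∂x - ∂F_x/∂y = 51x^2 + 51y^2 + 34.

On z = 1, (curl F)_z = 51x^2 + 51y^2 + 34.

Convert to polar (x = r cos θ, y = r sin θ, dA = r dr dθ); the integrand becomes 51r^2 + 34, so

    ∬_D (curl F)_z dA = ∫_0^{2π} ∫_0^{6} (51r^2 + 34) · r dr dθ.

Inner (r from 0 to 6): 17136.
Outer (θ from 0 to 2π): 34272π.

Therefore ∮_C F · dr = 34272π.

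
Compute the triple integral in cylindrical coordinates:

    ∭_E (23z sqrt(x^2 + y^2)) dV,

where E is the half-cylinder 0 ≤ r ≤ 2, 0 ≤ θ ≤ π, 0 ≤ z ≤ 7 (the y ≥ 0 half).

In cylindrical coordinates, x = r cos(θ), y = r sin(θ), z = z, and dV = r dr dθ dz.

The integrand becomes 23r z, so

    ∭_E (23z sqrt(x^2 + y^2)) dV = ∫_{0}^{π} ∫_{0}^{2} ∫_{0}^{7} (23r z) · r dz dr dθ.

Inner (z): 1127r^2/2.
Middle (r from 0 to 2): 4508/3.
Outer (θ): 4508π/3.

Therefore the triple integral equals 4508π/3.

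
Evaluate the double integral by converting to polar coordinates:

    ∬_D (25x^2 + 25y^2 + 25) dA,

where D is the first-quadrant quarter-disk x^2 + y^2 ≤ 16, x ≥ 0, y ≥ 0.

The region D is 0 ≤ r ≤ 4, 0 ≤ θ ≤ π/2 in polar coordinates, where x = r cos(θ), y = r sin(θ), and dA = r dr dθ.

Under the substitution, the integrand becomes 25r^2 + 25, so

    ∬_D (25x^2 + 25y^2 + 25) dA = ∫_{0}^{π/2} ∫_{0}^{4} (25r^2 + 25) · r dr dθ.

Inner integral (in r): ∫_{0}^{4} (25r^2 + 25) · r dr = 1800.

Outer integral (in θ): ∫_{0}^{π/2} (1800) dθ = 900π.

Therefore ∬_D (25x^2 + 25y^2 + 25) dA = 900π.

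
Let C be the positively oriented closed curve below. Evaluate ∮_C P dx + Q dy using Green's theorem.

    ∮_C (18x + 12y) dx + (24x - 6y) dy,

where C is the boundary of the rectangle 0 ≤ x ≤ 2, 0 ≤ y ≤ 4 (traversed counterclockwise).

Green's theorem converts the closed line integral into a double integral over the enclosed region D:

    ∮_C P dx + Q dy = ∬_D (∂Q/∂x - ∂P/∂y) dA.

Here P = 18x + 12y, Q = 24x - 6y, so

    ∂Q/∂x = 24,    ∂P/∂y = 12,
    ∂Q/∂x - ∂P/∂y = 12.

D is the region 0 ≤ x ≤ 2, 0 ≤ y ≤ 4. Evaluating the double integral:

    ∬_D (12) dA = ∫_0^{2} ∫_0^{4} (12) dy dx.

Inner (y from 0 to 4): 48.
Outer (x from 0 to 2): 96.

Therefore ∮_C P dx + Q dy = 96.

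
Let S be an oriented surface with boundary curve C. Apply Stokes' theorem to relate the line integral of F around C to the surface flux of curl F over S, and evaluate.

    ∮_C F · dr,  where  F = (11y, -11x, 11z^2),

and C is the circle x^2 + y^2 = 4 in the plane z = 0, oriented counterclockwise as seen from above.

Let S be the flat disk x^2 + y^2 ≤ 4 in the plane z = 0, with upward unit normal n̂ = ẑ. By Stokes' theorem,

    ∮_C F · dr = ∬_S (∇ × F) · n̂ dS = ∬_D (curl F)_z dA,

where D is the disk x^2 + y^2 ≤ 4.

Compute the curl of F = (11y, -11x, 11z^2):
    (∇ × F)_x = ∂F_z/∂y - ∂F_y/∂z = 0,
    (∇ × F)_y = ∂F_x/∂z - ∂F_z/∂x = 0,
    (∇ × F)_z = ∂F_y/∂x - ∂F_x/∂y = -22.

On z = 0, (curl F)_z = -22.

Convert to polar (x = r cos θ, y = r sin θ, dA = r dr dθ); the integrand becomes -22, so

    ∬_D (curl F)_z dA = ∫_0^{2π} ∫_0^{2} (-22) · r dr dθ.

Inner (r from 0 to 2): -44.
Outer (θ from 0 to 2π): -88π.

Therefore ∮_C F · dr = -88π.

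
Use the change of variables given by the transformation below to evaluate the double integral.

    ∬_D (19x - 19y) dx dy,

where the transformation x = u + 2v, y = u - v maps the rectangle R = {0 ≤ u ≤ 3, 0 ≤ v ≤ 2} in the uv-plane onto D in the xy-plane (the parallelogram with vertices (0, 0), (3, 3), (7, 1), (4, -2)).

Compute the Jacobian determinant of (x, y) with respect to (u, v):

    ∂(x,y)/∂(u,v) = | 1  2 | = (1)(-1) - (2)(1) = -3.
                   | 1  -1 |

Its absolute value is |J| = 3 (the area scaling factor).

Substituting x = u + 2v, y = u - v into the integrand,

    19x - 19y → 57v,

so the integral becomes

    ∬_R (57v) · |J| du dv = ∫_0^3 ∫_0^2 (171v) dv du.

Inner (v): 342.
Outer (u): 1026.

Therefore ∬_D (19x - 19y) dx dy = 1026.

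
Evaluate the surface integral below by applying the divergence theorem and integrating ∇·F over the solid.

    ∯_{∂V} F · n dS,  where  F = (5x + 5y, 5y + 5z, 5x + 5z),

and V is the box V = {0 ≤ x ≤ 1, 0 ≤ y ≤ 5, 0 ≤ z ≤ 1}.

By the divergence theorem,

    ∯_{∂V} F · n dS = ∭_V (∇ · F) dV.

Compute the divergence:
    ∇ · F = ∂F_x/∂x + ∂F_y/∂y + ∂F_z/∂z = 5 + 5 + 5 = 15.

V is a rectangular box, so dV = dx dy dz with 0 ≤ x ≤ 1, 0 ≤ y ≤ 5, 0 ≤ z ≤ 1.

Integrate (15) over V as an iterated integral:

    ∭_V (∇·F) dV = ∫_0^{1} ∫_0^{5} ∫_0^{1} (15) dz dy dx.

Inner (z from 0 to 1): 15.
Middle (y from 0 to 5): 75.
Outer (x from 0 to 1): 75.

Therefore ∯_{∂V} F · n dS = 75.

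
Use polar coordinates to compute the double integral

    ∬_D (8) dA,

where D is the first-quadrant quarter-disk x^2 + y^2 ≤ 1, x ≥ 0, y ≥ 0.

The region D is 0 ≤ r ≤ 1, 0 ≤ θ ≤ π/2 in polar coordinates, where x = r cos(θ), y = r sin(θ), and dA = r dr dθ.

Under the substitution, the integrand becomes 8, so

    ∬_D (8) dA = ∫_{0}^{π/2} ∫_{0}^{1} (8) · r dr dθ.

Inner integral (in r): ∫_{0}^{1} (8) · r dr = 4.

Outer integral (in θ): ∫_{0}^{π/2} (4) dθ = 2π.

Therefore ∬_D (8) dA = 2π.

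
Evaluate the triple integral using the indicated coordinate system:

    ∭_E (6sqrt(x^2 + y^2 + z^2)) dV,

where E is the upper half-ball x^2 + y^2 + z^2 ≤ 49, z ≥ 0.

In spherical coordinates, x = ρ sin(φ) cos(θ), y = ρ sin(φ) sin(θ), z = ρ cos(φ), and dV = ρ^2 sin(φ) dρ dφ dθ.

The integrand becomes 6ρ, so

    ∭_E (6sqrt(x^2 + y^2 + z^2)) dV = ∫_{0}^{2π} ∫_{0}^{π/2} ∫_{0}^{7} (6ρ) · ρ^2 sin(φ) dρ dφ dθ.

Inner (ρ): 7203sin(φ)/2.
Middle (φ): 7203/2.
Outer (θ): 7203π.

Therefore the triple integral equals 7203π.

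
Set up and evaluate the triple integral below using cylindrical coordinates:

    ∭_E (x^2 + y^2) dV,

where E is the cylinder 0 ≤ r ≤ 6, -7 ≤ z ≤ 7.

In cylindrical coordinates, x = r cos(θ), y = r sin(θ), z = z, and dV = r dr dθ dz.

The integrand becomes r^2, so

    ∭_E (x^2 + y^2) dV = ∫_{0}^{2π} ∫_{0}^{6} ∫_{-7}^{7} (r^2) · r dz dr dθ.

Inner (z): 14r^3.
Middle (r from 0 to 6): 4536.
Outer (θ): 9072π.

Therefore the triple integral equals 9072π.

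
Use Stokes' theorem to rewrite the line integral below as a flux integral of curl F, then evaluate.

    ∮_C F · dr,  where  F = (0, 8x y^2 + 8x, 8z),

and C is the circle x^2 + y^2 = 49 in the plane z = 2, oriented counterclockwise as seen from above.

Let S be the flat disk x^2 + y^2 ≤ 49 in the plane z = 2, with upward unit normal n̂ = ẑ. By Stokes' theorem,

    ∮_C F · dr = ∬_S (∇ × F) · n̂ dS = ∬_D (curl F)_z dA,

where D is the disk x^2 + y^2 ≤ 49.

Compute the curl of F = (0, 8x y^2 + 8x, 8z):
    (∇ × F)_x = ∂F_z/∂y - ∂F_y/∂z = 0,
    (∇ × F)_y = ∂F_x/∂z - ∂F_z/∂x = 0,
    (∇ × F)_z = ∂F_y/∂x - ∂F_x/∂y = 8y^2 + 8.

On z = 2, (curl F)_z = 8y^2 + 8.

Convert to polar (x = r cos θ, y = r sin θ, dA = r dr dθ); the integrand becomes 8r^2sin(θ)^2 + 8, so

    ∬_D (curl F)_z dA = ∫_0^{2π} ∫_0^{7} (8r^2sin(θ)^2 + 8) · r dr dθ.

Inner (r from 0 to 7): 4802sin(θ)^2 + 196.
Outer (θ from 0 to 2π): 5194π.

Therefore ∮_C F · dr = 5194π.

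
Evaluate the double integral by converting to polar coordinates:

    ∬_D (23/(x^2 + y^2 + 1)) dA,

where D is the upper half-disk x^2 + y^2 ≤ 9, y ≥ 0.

The region D is 0 ≤ r ≤ 3, 0 ≤ θ ≤ π in polar coordinates, where x = r cos(θ), y = r sin(θ), and dA = r dr dθ.

Under the substitution, the integrand becomes 23/(r^2 + 1), so

    ∬_D (23/(x^2 + y^2 + 1)) dA = ∫_{0}^{π} ∫_{0}^{3} (23/(r^2 + 1)) · r dr dθ.

Inner integral (in r): ∫_{0}^{3} (23/(r^2 + 1)) · r dr = 23log(10)/2.

Outer integral (in θ): ∫_{0}^{π} (23log(10)/2) dθ = 23π log(10)/2.

Therefore ∬_D (23/(x^2 + y^2 + 1)) dA = 23π log(10)/2.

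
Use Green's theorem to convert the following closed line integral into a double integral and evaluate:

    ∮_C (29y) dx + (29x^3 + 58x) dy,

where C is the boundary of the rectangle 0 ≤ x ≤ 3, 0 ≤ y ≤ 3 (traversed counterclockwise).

Green's theorem converts the closed line integral into a double integral over the enclosed region D:

    ∮_C P dx + Q dy = ∬_D (∂Q/∂x - ∂P/∂y) dA.

Here P = 29y, Q = 29x^3 + 58x, so

    ∂Q/∂x = 87x^2 + 58,    ∂P/∂y = 29,
    ∂Q/∂x - ∂P/∂y = 87x^2 + 29.

D is the region 0 ≤ x ≤ 3, 0 ≤ y ≤ 3. Evaluating the double integral:

    ∬_D (87x^2 + 29) dA = ∫_0^{3} ∫_0^{3} (87x^2 + 29) dy dx.

Inner (y from 0 to 3): 261x^2 + 87.
Outer (x from 0 to 3): 2610.

Therefore ∮_C P dx + Q dy = 2610.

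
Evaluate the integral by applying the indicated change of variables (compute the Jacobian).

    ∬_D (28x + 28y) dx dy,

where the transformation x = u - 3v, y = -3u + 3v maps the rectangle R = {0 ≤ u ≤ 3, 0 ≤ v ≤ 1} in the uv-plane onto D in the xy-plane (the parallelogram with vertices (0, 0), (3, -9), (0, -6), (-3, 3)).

Compute the Jacobian determinant of (x, y) with respect to (u, v):

    ∂(x,y)/∂(u,v) = | 1  -3 | = (1)(3) - (-3)(-3) = -6.
                   | -3  3 |

Its absolute value is |J| = 6 (the area scaling factor).

Substituting x = u - 3v, y = -3u + 3v into the integrand,

    28x + 28y → -56u,

so the integral becomes

    ∬_R (-56u) · |J| du dv = ∫_0^3 ∫_0^1 (-336u) dv du.

Inner (v): -336u.
Outer (u): -1512.

Therefore ∬_D (28x + 28y) dx dy = -1512.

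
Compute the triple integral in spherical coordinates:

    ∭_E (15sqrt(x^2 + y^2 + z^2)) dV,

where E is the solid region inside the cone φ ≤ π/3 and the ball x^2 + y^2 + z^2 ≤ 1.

In spherical coordinates, x = ρ sin(φ) cos(θ), y = ρ sin(φ) sin(θ), z = ρ cos(φ), and dV = ρ^2 sin(φ) dρ dφ dθ.

The integrand becomes 15ρ, so

    ∭_E (15sqrt(x^2 + y^2 + z^2)) dV = ∫_{0}^{2π} ∫_{0}^{π/3} ∫_{0}^{1} (15ρ) · ρ^2 sin(φ) dρ dφ dθ.

Inner (ρ): 15sin(φ)/4.
Middle (φ): 15/8.
Outer (θ): 15π/4.

Therefore the triple integral equals 15π/4.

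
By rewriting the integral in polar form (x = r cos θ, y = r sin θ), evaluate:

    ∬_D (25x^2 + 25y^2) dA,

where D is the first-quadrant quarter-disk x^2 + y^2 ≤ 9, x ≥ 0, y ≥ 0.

The region D is 0 ≤ r ≤ 3, 0 ≤ θ ≤ π/2 in polar coordinates, where x = r cos(θ), y = r sin(θ), and dA = r dr dθ.

Under the substitution, the integrand becomes 25r^2, so

    ∬_D (25x^2 + 25y^2) dA = ∫_{0}^{π/2} ∫_{0}^{3} (25r^2) · r dr dθ.

Inner integral (in r): ∫_{0}^{3} (25r^2) · r dr = 2025/4.

Outer integral (in θ): ∫_{0}^{π/2} (2025/4) dθ = 2025π/8.

Therefore ∬_D (25x^2 + 25y^2) dA = 2025π/8.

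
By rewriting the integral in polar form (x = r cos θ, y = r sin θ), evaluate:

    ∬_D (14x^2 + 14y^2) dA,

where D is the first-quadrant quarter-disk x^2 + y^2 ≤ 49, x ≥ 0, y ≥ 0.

The region D is 0 ≤ r ≤ 7, 0 ≤ θ ≤ π/2 in polar coordinates, where x = r cos(θ), y = r sin(θ), and dA = r dr dθ.

Under the substitution, the integrand becomes 14r^2, so

    ∬_D (14x^2 + 14y^2) dA = ∫_{0}^{π/2} ∫_{0}^{7} (14r^2) · r dr dθ.

Inner integral (in r): ∫_{0}^{7} (14r^2) · r dr = 16807/2.

Outer integral (in θ): ∫_{0}^{π/2} (16807/2) dθ = 16807π/4.

Therefore ∬_D (14x^2 + 14y^2) dA = 16807π/4.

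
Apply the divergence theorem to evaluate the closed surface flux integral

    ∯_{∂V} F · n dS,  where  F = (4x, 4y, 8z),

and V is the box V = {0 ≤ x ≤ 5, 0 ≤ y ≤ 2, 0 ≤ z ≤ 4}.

By the divergence theorem,

    ∯_{∂V} F · n dS = ∭_V (∇ · F) dV.

Compute the divergence:
    ∇ · F = ∂F_x/∂x + ∂F_y/∂y + ∂F_z/∂z = 4 + 4 + 8 = 16.

V is a rectangular box, so dV = dx dy dz with 0 ≤ x ≤ 5, 0 ≤ y ≤ 2, 0 ≤ z ≤ 4.

Integrate (16) over V as an iterated integral:

    ∭_V (∇·F) dV = ∫_0^{5} ∫_0^{2} ∫_0^{4} (16) dz dy dx.

Inner (z from 0 to 4): 64.
Middle (y from 0 to 2): 128.
Outer (x from 0 to 5): 640.

Therefore ∯_{∂V} F · n dS = 640.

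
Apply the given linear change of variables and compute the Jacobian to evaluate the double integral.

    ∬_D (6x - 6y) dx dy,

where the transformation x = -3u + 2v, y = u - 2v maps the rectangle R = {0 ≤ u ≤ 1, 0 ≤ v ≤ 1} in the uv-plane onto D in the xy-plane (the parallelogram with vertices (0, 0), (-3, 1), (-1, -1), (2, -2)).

Compute the Jacobian determinant of (x, y) with respect to (u, v):

    ∂(x,y)/∂(u,v) = | -3  2 | = (-3)(-2) - (2)(1) = 4.
                   | 1  -2 |

Its absolute value is |J| = 4 (the area scaling factor).

Substituting x = -3u + 2v, y = u - 2v into the integrand,

    6x - 6y → -24u + 24v,

so the integral becomes

    ∬_R (-24u + 24v) · |J| du dv = ∫_0^1 ∫_0^1 (-96u + 96v) dv du.

Inner (v): 48 - 96u.
Outer (u): 0.

Therefore ∬_D (6x - 6y) dx dy = 0.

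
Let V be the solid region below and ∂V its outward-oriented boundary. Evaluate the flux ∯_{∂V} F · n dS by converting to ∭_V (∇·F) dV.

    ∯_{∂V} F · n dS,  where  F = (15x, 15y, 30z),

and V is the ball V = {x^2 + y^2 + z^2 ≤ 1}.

By the divergence theorem,

    ∯_{∂V} F · n dS = ∭_V (∇ · F) dV.

Compute the divergence:
    ∇ · F = ∂F_x/∂x + ∂F_y/∂y + ∂F_z/∂z = 15 + 15 + 30 = 60.

In spherical coordinates, x = ρ sin(φ) cos(θ), y = ρ sin(φ) sin(θ), z = ρ cos(φ), dV = ρ^2 sin(φ) dρ dφ dθ, with 0 ≤ ρ ≤ 1, 0 ≤ φ ≤ π, 0 ≤ θ ≤ 2π.

The integrand, after substitution and multiplying by the volume element, becomes (60) · ρ^2 sin(φ), so

    ∭_V (∇·F) dV = ∫_0^{2π} ∫_0^{π} ∫_0^{1} (60) · ρ^2 sin(φ) dρ dφ dθ.

Inner (ρ from 0 to 1): 20sin(φ).
Middle (φ from 0 to π): 40.
Outer (θ from 0 to 2π): 80π.

Therefore ∯_{∂V} F · n dS = 80π.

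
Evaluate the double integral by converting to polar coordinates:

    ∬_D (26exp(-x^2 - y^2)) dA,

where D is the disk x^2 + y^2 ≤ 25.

The region D is 0 ≤ r ≤ 5, 0 ≤ θ ≤ 2π in polar coordinates, where x = r cos(θ), y = r sin(θ), and dA = r dr dθ.

Under the substitution, the integrand becomes 26exp(-r^2), so

    ∬_D (26exp(-x^2 - y^2)) dA = ∫_{0}^{2π} ∫_{0}^{5} (26exp(-r^2)) · r dr dθ.

Inner integral (in r): ∫_{0}^{5} (26exp(-r^2)) · r dr = 13 - 13exp(-25).

Outer integral (in θ): ∫_{0}^{2π} (13 - 13exp(-25)) dθ = -26π exp(-25) + 26π.

Therefore ∬_D (26exp(-x^2 - y^2)) dA = -26π exp(-25) + 26π.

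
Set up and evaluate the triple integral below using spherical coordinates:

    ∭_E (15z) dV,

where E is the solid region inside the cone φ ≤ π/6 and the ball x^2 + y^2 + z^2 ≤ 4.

In spherical coordinates, x = ρ sin(φ) cos(θ), y = ρ sin(φ) sin(θ), z = ρ cos(φ), and dV = ρ^2 sin(φ) dρ dφ dθ.

The integrand becomes 15ρ cos(φ), so

    ∭_E (15z) dV = ∫_{0}^{2π} ∫_{0}^{π/6} ∫_{0}^{2} (15ρ cos(φ)) · ρ^2 sin(φ) dρ dφ dθ.

Inner (ρ): 30sin(2φ).
Middle (φ): 15/2.
Outer (θ): 15π.

Therefore the triple integral equals 15π.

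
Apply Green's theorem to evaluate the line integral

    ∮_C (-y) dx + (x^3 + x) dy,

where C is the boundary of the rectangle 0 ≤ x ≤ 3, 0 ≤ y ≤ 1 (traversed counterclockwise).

Green's theorem converts the closed line integral into a double integral over the enclosed region D:

    ∮_C P dx + Q dy = ∬_D (∂Q/∂x - ∂P/∂y) dA.

Here P = -y, Q = x^3 + x, so

    ∂Q/∂x = 3x^2 + 1,    ∂P/∂y = -1,
    ∂Q/∂x - ∂P/∂y = 3x^2 + 2.

D is the region 0 ≤ x ≤ 3, 0 ≤ y ≤ 1. Evaluating the double integral:

    ∬_D (3x^2 + 2) dA = ∫_0^{3} ∫_0^{1} (3x^2 + 2) dy dx.

Inner (y from 0 to 1): 3x^2 + 2.
Outer (x from 0 to 3): 33.

Therefore ∮_C P dx + Q dy = 33.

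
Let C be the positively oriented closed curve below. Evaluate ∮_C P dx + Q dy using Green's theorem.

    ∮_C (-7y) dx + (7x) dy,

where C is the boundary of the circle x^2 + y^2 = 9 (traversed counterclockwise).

Green's theorem converts the closed line integral into a double integral over the enclosed region D:

    ∮_C P dx + Q dy = ∬_D (∂Q/∂x - ∂P/∂y) dA.

Here P = -7y, Q = 7x, so

    ∂Q/∂x = 7,    ∂P/∂y = -7,
    ∂Q/∂x - ∂P/∂y = 14.

D is the region x^2 + y^2 ≤ 9. Evaluating the double integral:

In polar coordinates (x = r cos θ, y = r sin θ, dA = r dr dθ) the integrand becomes 14, so

    ∬_D (14) dA = ∫_0^{2π} ∫_0^{3} (14) · r dr dθ.

Inner (r from 0 to 3): 63.
Outer (θ from 0 to 2π): 126π.

Therefore ∮_C P dx + Q dy = 126π.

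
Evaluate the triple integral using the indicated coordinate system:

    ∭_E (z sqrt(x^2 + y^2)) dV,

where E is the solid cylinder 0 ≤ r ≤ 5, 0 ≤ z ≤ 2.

In cylindrical coordinates, x = r cos(θ), y = r sin(θ), z = z, and dV = r dr dθ dz.

The integrand becomes r z, so

    ∭_E (z sqrt(x^2 + y^2)) dV = ∫_{0}^{2π} ∫_{0}^{5} ∫_{0}^{2} (r z) · r dz dr dθ.

Inner (z): 2r^2.
Middle (r from 0 to 5): 250/3.
Outer (θ): 500π/3.

Therefore the triple integral equals 500π/3.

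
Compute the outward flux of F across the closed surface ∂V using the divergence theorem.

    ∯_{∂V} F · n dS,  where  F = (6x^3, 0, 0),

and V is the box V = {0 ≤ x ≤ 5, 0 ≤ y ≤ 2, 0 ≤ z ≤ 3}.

By the divergence theorem,

    ∯_{∂V} F · n dS = ∭_V (∇ · F) dV.

Compute the divergence:
    ∇ · F = ∂F_x/∂x + ∂F_y/∂y + ∂F_z/∂z = 18x^2 + 0 + 0 = 18x^2.

V is a rectangular box, so dV = dx dy dz with 0 ≤ x ≤ 5, 0 ≤ y ≤ 2, 0 ≤ z ≤ 3.

Integrate (18x^2) over V as an iterated integral:

    ∭_V (∇·F) dV = ∫_0^{5} ∫_0^{2} ∫_0^{3} (18x^2) dz dy dx.

Inner (z from 0 to 3): 54x^2.
Middle (y from 0 to 2): 108x^2.
Outer (x from 0 to 5): 4500.

Therefore ∯_{∂V} F · n dS = 4500.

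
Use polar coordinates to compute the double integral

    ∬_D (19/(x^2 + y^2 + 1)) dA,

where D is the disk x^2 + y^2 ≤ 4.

The region D is 0 ≤ r ≤ 2, 0 ≤ θ ≤ 2π in polar coordinates, where x = r cos(θ), y = r sin(θ), and dA = r dr dθ.

Under the substitution, the integrand becomes 19/(r^2 + 1), so

    ∬_D (19/(x^2 + y^2 + 1)) dA = ∫_{0}^{2π} ∫_{0}^{2} (19/(r^2 + 1)) · r dr dθ.

Inner integral (in r): ∫_{0}^{2} (19/(r^2 + 1)) · r dr = 19log(5)/2.

Outer integral (in θ): ∫_{0}^{2π} (19log(5)/2) dθ = 19π log(5).

Therefore ∬_D (19/(x^2 + y^2 + 1)) dA = 19π log(5).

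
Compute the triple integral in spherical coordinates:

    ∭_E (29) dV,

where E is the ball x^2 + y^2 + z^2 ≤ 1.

In spherical coordinates, x = ρ sin(φ) cos(θ), y = ρ sin(φ) sin(θ), z = ρ cos(φ), and dV = ρ^2 sin(φ) dρ dφ dθ.

The integrand becomes 29, so

    ∭_E (29) dV = ∫_{0}^{2π} ∫_{0}^{π} ∫_{0}^{1} (29) · ρ^2 sin(φ) dρ dφ dθ.

Inner (ρ): 29sin(φ)/3.
Middle (φ): 58/3.
Outer (θ): 116π/3.

Therefore the triple integral equals 116π/3.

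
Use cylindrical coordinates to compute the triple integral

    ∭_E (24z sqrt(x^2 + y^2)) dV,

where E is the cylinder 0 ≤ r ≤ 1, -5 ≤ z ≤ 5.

In cylindrical coordinates, x = r cos(θ), y = r sin(θ), z = z, and dV = r dr dθ dz.

The integrand becomes 24r z, so

    ∭_E (24z sqrt(x^2 + y^2)) dV = ∫_{0}^{2π} ∫_{0}^{1} ∫_{-5}^{5} (24r z) · r dz dr dθ.

Inner (z): 0.
Middle (r from 0 to 1): 0.
Outer (θ): 0.

Therefore the triple integral equals 0.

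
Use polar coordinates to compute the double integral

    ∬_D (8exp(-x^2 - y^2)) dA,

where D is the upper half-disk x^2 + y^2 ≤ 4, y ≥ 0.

The region D is 0 ≤ r ≤ 2, 0 ≤ θ ≤ π in polar coordinates, where x = r cos(θ), y = r sin(θ), and dA = r dr dθ.

Under the substitution, the integrand becomes 8exp(-r^2), so

    ∬_D (8exp(-x^2 - y^2)) dA = ∫_{0}^{π} ∫_{0}^{2} (8exp(-r^2)) · r dr dθ.

Inner integral (in r): ∫_{0}^{2} (8exp(-r^2)) · r dr = 4 - 4exp(-4).

Outer integral (in θ): ∫_{0}^{π} (4 - 4exp(-4)) dθ = -4π exp(-4) + 4π.

Therefore ∬_D (8exp(-x^2 - y^2)) dA = -4π exp(-4) + 4π.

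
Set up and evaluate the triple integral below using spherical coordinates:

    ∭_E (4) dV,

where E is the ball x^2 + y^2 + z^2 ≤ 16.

In spherical coordinates, x = ρ sin(φ) cos(θ), y = ρ sin(φ) sin(θ), z = ρ cos(φ), and dV = ρ^2 sin(φ) dρ dφ dθ.

The integrand becomes 4, so

    ∭_E (4) dV = ∫_{0}^{2π} ∫_{0}^{π} ∫_{0}^{4} (4) · ρ^2 sin(φ) dρ dφ dθ.

Inner (ρ): 256sin(φ)/3.
Middle (φ): 512/3.
Outer (θ): 1024π/3.

Therefore the triple integral equals 1024π/3.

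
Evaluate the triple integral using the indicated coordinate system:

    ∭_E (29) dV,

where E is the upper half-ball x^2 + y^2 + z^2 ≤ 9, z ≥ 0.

In spherical coordinates, x = ρ sin(φ) cos(θ), y = ρ sin(φ) sin(θ), z = ρ cos(φ), and dV = ρ^2 sin(φ) dρ dφ dθ.

The integrand becomes 29, so

    ∭_E (29) dV = ∫_{0}^{2π} ∫_{0}^{π/2} ∫_{0}^{3} (29) · ρ^2 sin(φ) dρ dφ dθ.

Inner (ρ): 261sin(φ).
Middle (φ): 261.
Outer (θ): 522π.

Therefore the triple integral equals 522π.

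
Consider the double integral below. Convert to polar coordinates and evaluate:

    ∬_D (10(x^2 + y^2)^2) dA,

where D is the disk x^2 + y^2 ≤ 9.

The region D is 0 ≤ r ≤ 3, 0 ≤ θ ≤ 2π in polar coordinates, where x = r cos(θ), y = r sin(θ), and dA = r dr dθ.

Under the substitution, the integrand becomes 10r^4, so

    ∬_D (10(x^2 + y^2)^2) dA = ∫_{0}^{2π} ∫_{0}^{3} (10r^4) · r dr dθ.

Inner integral (in r): ∫_{0}^{3} (10r^4) · r dr = 1215.

Outer integral (in θ): ∫_{0}^{2π} (1215) dθ = 2430π.

Therefore ∬_D (10(x^2 + y^2)^2) dA = 2430π.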